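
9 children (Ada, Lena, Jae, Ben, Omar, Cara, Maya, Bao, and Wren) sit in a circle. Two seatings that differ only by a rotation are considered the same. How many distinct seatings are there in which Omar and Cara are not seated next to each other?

30240

Without the restriction there are (8)! = 40320 seatings.
Those with Omar next to Cara: fuse the pair into one unit and seat 8 units around a circle — 2·(7)! = 10080.
Subtracting, 40320 − 10080 = 30240.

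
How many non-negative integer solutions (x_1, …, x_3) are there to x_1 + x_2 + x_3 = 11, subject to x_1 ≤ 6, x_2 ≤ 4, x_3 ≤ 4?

10

Ignoring the caps, the number of non-negative solutions to x_1+…+x_3 = 11 is C(13,2) = 78.
Subtract solutions that violate a single cap (substitute x_i' = x_i − (cap_i+1)): x_1 ≥ 7 gives C(6,2) = 15; x_2 ≥ 5 gives C(8,2) = 28; x_3 ≥ 5 gives C(8,2) = 28. Together 71.
Add back pairs where two caps are both exceeded: 0 + 0 + 3 = 3.
By inclusion–exclusion the count is 78 − 71 + 3 = 10.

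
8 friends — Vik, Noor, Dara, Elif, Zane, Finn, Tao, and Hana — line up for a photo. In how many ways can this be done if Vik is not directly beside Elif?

30240

There are 8! = 40320 arrangements in all. If Vik and Elif are adjacent, merging them into one block gives 2·(7)! = 10080 arrangements.
So 40320 − 10080 = 30240 arrangements keep them apart.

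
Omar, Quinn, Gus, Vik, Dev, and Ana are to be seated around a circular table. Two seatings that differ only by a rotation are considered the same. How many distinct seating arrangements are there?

Seat Omar anywhere (absorbing the rotational symmetry), then permute the other 5: (5)! = 120.

120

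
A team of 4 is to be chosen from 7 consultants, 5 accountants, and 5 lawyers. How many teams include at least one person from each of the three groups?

1225

Total 4-person selections from all 17: C(17,4) = 2380.
Selections missing a whole group: no consultants → C(10,4) = 210; no accountants → C(12,4) = 495; no lawyers → C(12,4) = 495.
Add back selections omitting two groups (i.e. drawn from a single group): C(7,4) + C(5,4) + C(5,4) = 45.
By inclusion–exclusion: 2380 − 1200 + 45 = 1225.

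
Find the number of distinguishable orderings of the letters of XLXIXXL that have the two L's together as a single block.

Treat the 2 copies of L as a single block. The multiset to arrange is then {LL, I, X, X, X, X}, 6 items in all.
That gives (6)!/(4!) = 30 arrangements.

30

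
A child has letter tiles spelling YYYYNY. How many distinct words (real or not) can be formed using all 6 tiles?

The 6 letters of YYYYNY have repeats: Y appearing 5 times.
The number of distinct arrangements is 6!/(5!) = 720/120 = 6.

6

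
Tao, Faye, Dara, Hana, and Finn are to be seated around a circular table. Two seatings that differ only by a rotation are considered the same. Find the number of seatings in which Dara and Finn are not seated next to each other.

All circular seatings of 5 people number (4)! = 24.
Seatings with Dara beside Finn: treat them as a block with 2 internal orders, giving 2 × (3)! = 12.
Subtracting, 24 − 12 = 12.

12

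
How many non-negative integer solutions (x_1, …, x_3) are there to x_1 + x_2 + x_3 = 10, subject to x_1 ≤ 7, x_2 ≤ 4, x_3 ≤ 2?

9

Ignoring the caps, the number of non-negative solutions to x_1+…+x_3 = 10 is C(12,2) = 66.
Subtract solutions that violate a single cap (substitute x_i' = x_i − (cap_i+1)): x_1 ≥ 8 gives C(4,2) = 6; x_2 ≥ 5 gives C(7,2) = 21; x_3 ≥ 3 gives C(9,2) = 36. Together 63.
Add back pairs where two caps are both exceeded: 0 + 0 + 6 = 6.
By inclusion–exclusion the count is 66 − 63 + 6 = 9.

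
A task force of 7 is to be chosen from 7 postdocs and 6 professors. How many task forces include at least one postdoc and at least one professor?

With no constraint there are C(13,7) = 1716 possible selections.
Subtract selections that omit an entire group: no postdocs → C(6,7) = 0; no professors → C(7,7) = 1.
Both groups omitted at once is impossible, so 1716 − 1 = 1715.

1715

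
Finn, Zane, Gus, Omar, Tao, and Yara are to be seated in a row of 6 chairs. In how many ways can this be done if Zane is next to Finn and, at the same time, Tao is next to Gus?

Treat {Zane,Finn} as one block (2 orders) and {Tao,Gus} as another (2 orders).
That leaves 4 units to arrange: 2 × 2 × 4! = 4 × 24 = 96.

96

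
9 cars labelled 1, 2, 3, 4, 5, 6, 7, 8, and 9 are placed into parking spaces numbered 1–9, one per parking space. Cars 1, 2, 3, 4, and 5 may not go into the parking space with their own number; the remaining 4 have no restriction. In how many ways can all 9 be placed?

Let Aᵢ (for 1 ≤ i ≤ 5) be the placements that put car i in its forbidden parking space. Any j of these fix j positions, leaving (9−j)! ways to fill the rest, and there are C(5,j) ways to pick which j.
By inclusion–exclusion, the number of valid placements is Σ_{j=0}^{5} (−1)^j C(5,j)·(9−j)!.
Computing: 362880 − 201600 + 50400 − 7200 + 600 − 24 = 205056.

205056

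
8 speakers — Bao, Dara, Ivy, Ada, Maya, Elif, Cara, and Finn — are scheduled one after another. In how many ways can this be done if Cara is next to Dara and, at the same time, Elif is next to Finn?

2880

Treat {Cara,Dara} as one block (2 orders) and {Elif,Finn} as another (2 orders).
That leaves 6 units to arrange: 2 × 2 × 6! = 4 × 720 = 2880.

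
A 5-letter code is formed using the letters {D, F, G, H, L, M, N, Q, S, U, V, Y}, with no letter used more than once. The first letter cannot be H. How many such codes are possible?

The first letter has 12−1 = 11 choices (anything except H).
The remaining 4 letters are filled from the other 11 symbols without repetition: 11 × 10 × 9 × 8 = 7920.
Total: 11 × 7920 = 87120.

87120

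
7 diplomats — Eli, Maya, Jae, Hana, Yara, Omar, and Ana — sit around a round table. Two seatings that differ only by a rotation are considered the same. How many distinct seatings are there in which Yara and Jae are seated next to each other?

Glue Yara and Jae into a block (2 internal orders). Seating 6 units around a circle gives (5)! arrangements.
So 2 × (5)! = 2 × 120 = 240.

240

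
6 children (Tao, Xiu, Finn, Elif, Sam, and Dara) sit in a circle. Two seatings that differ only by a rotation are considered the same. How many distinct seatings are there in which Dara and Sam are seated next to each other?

Glue Dara and Sam into a block (2 internal orders). Seating 5 units around a circle gives (4)! arrangements.
So 2 × (4)! = 2 × 24 = 48.

48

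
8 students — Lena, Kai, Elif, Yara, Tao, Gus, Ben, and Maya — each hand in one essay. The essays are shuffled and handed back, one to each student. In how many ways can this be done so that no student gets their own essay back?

Let Aᵢ be the assignments in which student i gets their own essay. We want the size of the complement of A₁∪…∪A_8.
By inclusion–exclusion this is Σ_{j=0}^{8} (−1)^j C(8,j)·(8−j)!.
Computing: 40320 − 40320 + 20160 − 6720 + 1680 − 336 + 56 − 8 + 1 = 14833.

14833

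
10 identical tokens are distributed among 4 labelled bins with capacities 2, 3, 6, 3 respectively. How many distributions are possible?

Ignoring the caps, the number of non-negative solutions to x_1+…+x_4 = 10 is C(13,3) = 286.
Subtract solutions that violate a single cap (substitute x_i' = x_i − (cap_i+1)): x_1 ≥ 3 gives C(10,3) = 120; x_2 ≥ 4 gives C(9,3) = 84; x_3 ≥ 7 gives C(6,3) = 20; x_4 ≥ 4 gives C(9,3) = 84. Together 308.
Add back pairs where two caps are both exceeded: 20 + 1 + 20 + 0 + 10 + 0 = 51.
By inclusion–exclusion the count is 286 − 308 + 51 = 29.

29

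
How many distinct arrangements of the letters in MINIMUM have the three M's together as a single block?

Treat the 3 copies of M as a single block. The multiset to arrange is then {MMM, I, I, N, U}, 5 items in all.
That gives (5)!/(2!) = 60 arrangements.

60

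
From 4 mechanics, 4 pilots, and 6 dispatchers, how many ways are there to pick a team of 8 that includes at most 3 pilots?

2793

Split by how many pilots are chosen (0 through 3).
Sum: C(4,0)·C(10,8) + C(4,1)·C(10,7) + C(4,2)·C(10,6) + C(4,3)·C(10,5) = 45 + 480 + 1260 + 1008 = 2793.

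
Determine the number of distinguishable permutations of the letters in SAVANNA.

420

SAVANNA has 7 letters with A appearing 3 times and N appearing twice.
The number of distinct arrangements is 7!/(3!·2!) = 5040/12 = 420.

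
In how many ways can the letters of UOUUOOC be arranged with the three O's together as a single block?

20

Treat the 3 copies of O as a single block. The multiset to arrange is then {OOO, C, U, U, U}, 5 items in all.
That gives (5)!/(3!) = 20 arrangements.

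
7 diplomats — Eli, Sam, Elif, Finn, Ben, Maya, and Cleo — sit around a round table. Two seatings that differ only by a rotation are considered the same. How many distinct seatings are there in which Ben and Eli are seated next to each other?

Glue Ben and Eli into a block (2 internal orders). Seating 6 units around a circle gives (5)! arrangements.
So 2 × (5)! = 2 × 120 = 240.

240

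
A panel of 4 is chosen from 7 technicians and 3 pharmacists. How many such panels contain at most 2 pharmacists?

Split by how many pharmacists are chosen (0 through 2).
Sum: C(3,0)·C(7,4) + C(3,1)·C(7,3) + C(3,2)·C(7,2) = 35 + 105 + 63 = 203.

203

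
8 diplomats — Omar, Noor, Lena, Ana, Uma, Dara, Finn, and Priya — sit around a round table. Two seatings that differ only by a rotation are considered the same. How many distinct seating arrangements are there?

5040

Seat Omar anywhere (absorbing the rotational symmetry), then permute the other 7: (7)! = 5040.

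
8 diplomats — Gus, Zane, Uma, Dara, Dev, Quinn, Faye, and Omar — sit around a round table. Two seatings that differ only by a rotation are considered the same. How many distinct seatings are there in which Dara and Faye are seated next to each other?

Glue Dara and Faye into a block (2 internal orders). Seating 7 units around a circle gives (6)! arrangements.
So 2 × (6)! = 2 × 720 = 1440.

1440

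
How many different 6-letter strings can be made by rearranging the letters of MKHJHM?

MKHJHM has 6 letters with H appearing twice and M appearing twice.
Dividing 6! = 720 by 2!·2! = 4 for the repeated letters gives 180.

180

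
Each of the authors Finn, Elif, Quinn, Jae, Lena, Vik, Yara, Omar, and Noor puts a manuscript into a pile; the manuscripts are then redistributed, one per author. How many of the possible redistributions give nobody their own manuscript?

Count assignments avoiding every fixed point. For any j of the 9 authors fixed to their own manuscript, the other 9−j can be arranged in (9−j)! ways.
By inclusion–exclusion this is Σ_{j=0}^{9} (−1)^j C(9,j)·(9−j)!.
Computing: 362880 − 362880 + 181440 − 60480 + 15120 − 3024 + 504 − 72 + 9 − 1 = 133496.

133496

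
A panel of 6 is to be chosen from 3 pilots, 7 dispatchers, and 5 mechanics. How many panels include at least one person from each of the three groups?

3850

Unrestricted: C(15,6) = 5005 ways to pick any 6 of the 15.
Subtract selections that omit an entire group: no pilots → C(12,6) = 924; no dispatchers → C(8,6) = 28; no mechanics → C(10,6) = 210.
Add back selections omitting two groups (i.e. drawn from a single group): C(3,6) + C(7,6) + C(5,6) = 7.
By inclusion–exclusion: 5005 − 1162 + 7 = 3850.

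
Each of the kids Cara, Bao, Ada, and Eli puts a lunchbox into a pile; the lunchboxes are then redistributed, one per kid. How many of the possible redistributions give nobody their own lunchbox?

This is the derangement count D_4: permutations of 4 items with no fixed point.
By inclusion–exclusion this is Σ_{j=0}^{4} (−1)^j C(4,j)·(4−j)!.
Computing: 24 − 24 + 12 − 4 + 1 = 9.

9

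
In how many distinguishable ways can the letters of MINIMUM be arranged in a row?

420

The 7 letters of MINIMUM have repeats: I appearing twice and M appearing 3 times.
So there are 7! / (3!·2!) = 420 distinguishable arrangements.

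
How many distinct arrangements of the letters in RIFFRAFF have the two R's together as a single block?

Treat the 2 copies of R as a single block. The multiset to arrange is then {RR, A, F, F, F, F, I}, 7 items in all.
That gives (7)!/(4!) = 210 arrangements.

210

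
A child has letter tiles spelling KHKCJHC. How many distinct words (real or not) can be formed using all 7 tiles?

The 7 letters of KHKCJHC have repeats: C appearing twice, H appearing twice, and K appearing twice.
So there are 7! / (2!·2!·2!) = 630 distinguishable arrangements.

630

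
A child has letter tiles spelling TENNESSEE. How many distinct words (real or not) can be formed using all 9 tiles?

3780

TENNESSEE has 9 letters with E appearing 4 times, N appearing twice, and S appearing twice.
So there are 9! / (4!·2!·2!) = 3780 distinguishable arrangements.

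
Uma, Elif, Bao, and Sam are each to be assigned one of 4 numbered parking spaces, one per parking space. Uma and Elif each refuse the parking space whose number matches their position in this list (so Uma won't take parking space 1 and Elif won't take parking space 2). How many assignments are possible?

Let Aᵢ (for i ∈ {1, 2}) be the placements that put person i in their forbidden parking space. Any j of these fix j positions, leaving (4−j)! ways to fill the rest, and there are C(2,j) ways to pick which j.
By inclusion–exclusion, the number of valid placements is Σ_{j=0}^{2} (−1)^j C(2,j)·(4−j)!.
Computing: 24 − 12 + 2 = 14.

14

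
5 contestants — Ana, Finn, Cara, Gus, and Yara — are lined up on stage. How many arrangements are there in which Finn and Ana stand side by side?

Glue Finn and Ana into one block (2 internal orders), leaving 4 units to arrange in a row.
So the count is 2·(4)! = 48.

48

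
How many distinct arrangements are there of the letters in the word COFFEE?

The 6 letters of COFFEE have repeats: E appearing twice and F appearing twice.
Dividing 6! = 720 by 2!·2! = 4 for the repeated letters gives 180.

180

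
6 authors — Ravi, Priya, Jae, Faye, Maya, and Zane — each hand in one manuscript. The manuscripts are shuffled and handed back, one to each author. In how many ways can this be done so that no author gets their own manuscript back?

265

This is the derangement count D_6: permutations of 6 items with no fixed point.
By inclusion–exclusion this is Σ_{j=0}^{6} (−1)^j C(6,j)·(6−j)!.
Computing: 720 − 720 + 360 − 120 + 30 − 6 + 1 = 265.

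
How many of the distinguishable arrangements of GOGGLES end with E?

With the last slot taken by E, it remains to arrange the other 6 letters (GOGGLS).
Those 6 letters have G appearing 3 times, giving (6)!/(3!) = 120.

120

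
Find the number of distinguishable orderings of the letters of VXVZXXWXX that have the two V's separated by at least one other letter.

Total arrangements of VXVZXXWXX: 9!/(5!·2!) = 1512.
Arrangements with the V's together: treat VV as one letter, giving (8)!/(5!) = 336.
Subtracting, 1512 − 336 = 1176 arrangements keep the V's apart.

1176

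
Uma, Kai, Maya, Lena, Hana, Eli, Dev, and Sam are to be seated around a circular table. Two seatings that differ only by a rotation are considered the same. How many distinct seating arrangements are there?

Fix one person's seat to break rotational symmetry; the remaining 7 people can be arranged in (7)! = 5040 ways.

5040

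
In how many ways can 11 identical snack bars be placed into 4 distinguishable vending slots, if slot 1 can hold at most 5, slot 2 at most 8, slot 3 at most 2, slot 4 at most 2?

44

By stars and bars, unrestricted non-negative solutions to x_1+…+x_4 = 11 number C(11+3,3) = 364.
Subtract solutions that violate a single cap (substitute x_i' = x_i − (cap_i+1)): x_1 ≥ 6 gives C(8,3) = 56; x_2 ≥ 9 gives C(5,3) = 10; x_3 ≥ 3 gives C(11,3) = 165; x_4 ≥ 3 gives C(11,3) = 165. Together 396.
Add back pairs where two caps are both exceeded: 0 + 10 + 10 + 0 + 0 + 56 = 76.
By inclusion–exclusion the count is 364 − 396 + 76 = 44.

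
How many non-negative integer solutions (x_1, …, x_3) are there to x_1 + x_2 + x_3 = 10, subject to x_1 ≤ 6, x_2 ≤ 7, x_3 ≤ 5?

35

Ignoring the caps, the number of non-negative solutions to x_1+…+x_3 = 10 is C(12,2) = 66.
Subtract solutions that violate a single cap (substitute x_i' = x_i − (cap_i+1)): x_1 ≥ 7 gives C(5,2) = 10; x_2 ≥ 8 gives C(4,2) = 6; x_3 ≥ 6 gives C(6,2) = 15. Together 31.
No two caps can be exceeded simultaneously, so the pair terms are all 0.
By inclusion–exclusion the count is 66 − 31 + 0 = 35.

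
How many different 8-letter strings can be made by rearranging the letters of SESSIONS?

The 8 letters of SESSIONS have repeats: S appearing 4 times.
So there are 8! / (4!) = 1680 distinguishable arrangements.

1680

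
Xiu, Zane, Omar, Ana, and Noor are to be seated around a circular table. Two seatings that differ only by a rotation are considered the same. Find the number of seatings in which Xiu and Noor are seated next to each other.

Treat {Xiu, Noor} as one unit (2 internal orders) and seat the resulting 4 units around the table: (3)! circular arrangements.
So 2 × (3)! = 2 × 6 = 12.

12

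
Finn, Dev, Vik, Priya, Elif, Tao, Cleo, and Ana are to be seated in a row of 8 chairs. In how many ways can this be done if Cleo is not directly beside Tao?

There are 8! = 40320 arrangements in all. If Cleo and Tao are adjacent, merging them into one block gives 2·(7)! = 10080 arrangements.
Complementary counting: 40320 − 10080 = 30240.

30240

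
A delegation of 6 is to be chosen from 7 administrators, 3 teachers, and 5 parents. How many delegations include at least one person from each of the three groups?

With no constraint there are C(15,6) = 5005 possible selections.
Selections missing a whole group: no administrators → C(8,6) = 28; no teachers → C(12,6) = 924; no parents → C(10,6) = 210.
Add back selections omitting two groups (i.e. drawn from a single group): C(7,6) + C(3,6) + C(5,6) = 7.
By inclusion–exclusion: 5005 − 1162 + 7 = 3850.

3850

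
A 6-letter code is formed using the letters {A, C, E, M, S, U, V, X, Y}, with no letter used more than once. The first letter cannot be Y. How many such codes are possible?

The first letter has 9−1 = 8 choices (anything except Y).
The remaining 5 letters are filled from the other 8 symbols without repetition: 8 × 7 × 6 × 5 × 4 = 6720.
Total: 8 × 6720 = 53760.

53760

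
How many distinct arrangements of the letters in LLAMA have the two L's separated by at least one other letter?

18

Total arrangements of LLAMA: 5!/(2!·2!) = 30.
If the two L's are adjacent, glue them into one block, leaving 4 items to arrange: (4)!/(2!) = 12 ways.
Subtracting, 30 − 12 = 18 arrangements keep the L's apart.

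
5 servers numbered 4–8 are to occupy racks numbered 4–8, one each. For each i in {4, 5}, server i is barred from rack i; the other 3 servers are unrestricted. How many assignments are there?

78

Let Aᵢ (for i ∈ {4, 5}) be the placements that put server i in its forbidden rack. Any j of these fix j positions, leaving (5−j)! ways to fill the rest, and there are C(2,j) ways to pick which j.
By inclusion–exclusion, the number of valid placements is Σ_{j=0}^{2} (−1)^j C(2,j)·(5−j)!.
Computing: 120 − 48 + 6 = 78.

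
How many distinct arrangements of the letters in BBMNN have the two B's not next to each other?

There are 5!/(2!·2!) = 30 arrangements of BBMNN in total.
If the two B's are adjacent, glue them into one block, leaving 4 items to arrange: (4)!/(2!) = 12 ways.
Hence 30 − 12 = 18.

18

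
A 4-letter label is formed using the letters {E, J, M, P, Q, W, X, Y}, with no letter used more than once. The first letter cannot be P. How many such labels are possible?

The first letter has 8−1 = 7 choices (anything except P).
The remaining 3 letters are filled from the other 7 symbols without repetition: 7 × 6 × 5 = 210.
Total: 7 × 210 = 1470.

1470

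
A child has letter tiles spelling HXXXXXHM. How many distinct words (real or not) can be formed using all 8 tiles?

HXXXXXHM has 8 letters with H appearing twice and X appearing 5 times.
So there are 8! / (5!·2!) = 168 distinguishable arrangements.

168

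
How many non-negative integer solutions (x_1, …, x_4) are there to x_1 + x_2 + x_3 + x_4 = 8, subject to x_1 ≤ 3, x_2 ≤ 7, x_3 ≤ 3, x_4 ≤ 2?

Ignoring the caps, the number of non-negative solutions to x_1+…+x_4 = 8 is C(11,3) = 165.
Subtract solutions that violate a single cap (substitute x_i' = x_i − (cap_i+1)): x_1 ≥ 4 gives C(7,3) = 35; x_2 ≥ 8 gives C(3,3) = 1; x_3 ≥ 4 gives C(7,3) = 35; x_4 ≥ 3 gives C(8,3) = 56. Together 127.
Add back pairs where two caps are both exceeded: 0 + 1 + 4 + 0 + 0 + 4 = 9.
By inclusion–exclusion the count is 165 − 127 + 9 = 47.

47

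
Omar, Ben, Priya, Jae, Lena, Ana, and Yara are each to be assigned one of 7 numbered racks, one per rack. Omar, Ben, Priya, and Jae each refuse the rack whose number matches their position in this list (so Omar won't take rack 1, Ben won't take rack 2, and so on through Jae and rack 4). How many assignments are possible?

2790

Let Aᵢ (for 1 ≤ i ≤ 4) be the placements that put person i in their forbidden rack. Any j of these fix j positions, leaving (7−j)! ways to fill the rest, and there are C(4,j) ways to pick which j.
By inclusion–exclusion, the number of valid placements is Σ_{j=0}^{4} (−1)^j C(4,j)·(7−j)!.
Computing: 5040 − 2880 + 720 − 96 + 6 = 2790.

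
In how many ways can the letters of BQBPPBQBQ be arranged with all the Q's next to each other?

Treat the 3 copies of Q as a single block. The multiset to arrange is then {QQQ, B, B, B, B, P, P}, 7 items in all.
That gives (7)!/(4!·2!) = 105 arrangements.

105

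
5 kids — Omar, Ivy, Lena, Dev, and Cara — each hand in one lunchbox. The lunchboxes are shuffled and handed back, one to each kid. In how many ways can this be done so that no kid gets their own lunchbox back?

Let Aᵢ be the assignments in which kid i gets their own lunchbox. We want the size of the complement of A₁∪…∪A_5.
By inclusion–exclusion this is Σ_{j=0}^{5} (−1)^j C(5,j)·(5−j)!.
Computing: 120 − 120 + 60 − 20 + 5 − 1 = 44.

44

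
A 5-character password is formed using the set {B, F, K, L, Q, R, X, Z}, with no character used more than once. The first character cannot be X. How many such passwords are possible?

5880

The first character has 8−1 = 7 choices (anything except X).
The remaining 4 characters are filled from the other 7 symbols without repetition: 7 × 6 × 5 × 4 = 840.
Total: 7 × 840 = 5880.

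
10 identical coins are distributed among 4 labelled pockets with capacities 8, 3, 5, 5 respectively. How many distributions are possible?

By stars and bars, unrestricted non-negative solutions to x_1+…+x_4 = 10 number C(10+3,3) = 286.
Subtract solutions that violate a single cap (substitute x_i' = x_i − (cap_i+1)): x_1 ≥ 9 gives C(4,3) = 4; x_2 ≥ 4 gives C(9,3) = 84; x_3 ≥ 6 gives C(7,3) = 35; x_4 ≥ 6 gives C(7,3) = 35. Together 158.
Add back pairs where two caps are both exceeded: 0 + 0 + 0 + 1 + 1 + 0 = 2.
By inclusion–exclusion the count is 286 − 158 + 2 = 130.

130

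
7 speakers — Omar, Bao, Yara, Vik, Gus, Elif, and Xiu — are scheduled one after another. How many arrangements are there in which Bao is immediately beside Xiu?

Place the 5 others and the Bao-Xiu pair as 6 objects in a line; the pair has 2 internal arrangements.
That gives 2 × 6! = 2 × 720 = 1440.

1440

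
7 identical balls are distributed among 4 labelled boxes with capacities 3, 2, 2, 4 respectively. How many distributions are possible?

By stars and bars, unrestricted non-negative solutions to x_1+…+x_4 = 7 number C(7+3,3) = 120.
Subtract solutions that violate a single cap (substitute x_i' = x_i − (cap_i+1)): x_1 ≥ 4 gives C(6,3) = 20; x_2 ≥ 3 gives C(7,3) = 35; x_3 ≥ 3 gives C(7,3) = 35; x_4 ≥ 5 gives C(5,3) = 10. Together 100.
Add back pairs where two caps are both exceeded: 1 + 1 + 0 + 4 + 0 + 0 = 6.
By inclusion–exclusion the count is 120 − 100 + 6 = 26.

26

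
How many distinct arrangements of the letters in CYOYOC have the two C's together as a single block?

30

Treat the 2 copies of C as a single block. The multiset to arrange is then {CC, O, O, Y, Y}, 5 items in all.
That gives (5)!/(2!·2!) = 30 arrangements.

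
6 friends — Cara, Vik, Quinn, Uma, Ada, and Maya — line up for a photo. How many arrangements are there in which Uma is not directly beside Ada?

480

Of the 6! = 720 arrangements, those with Uma and Ada adjacent number 2 × 5! = 240 (treat the pair as a block with 2 internal orders).
Complementary counting: 720 − 240 = 480.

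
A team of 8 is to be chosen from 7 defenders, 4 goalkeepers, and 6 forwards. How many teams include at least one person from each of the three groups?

With no constraint there are C(17,8) = 24310 possible selections.
Selections missing a whole group: no defenders → C(10,8) = 45; no goalkeepers → C(13,8) = 1287; no forwards → C(11,8) = 165.
Add back selections omitting two groups (i.e. drawn from a single group): C(7,8) + C(4,8) + C(6,8) = 0.
By inclusion–exclusion: 24310 − 1497 + 0 = 22813.

22813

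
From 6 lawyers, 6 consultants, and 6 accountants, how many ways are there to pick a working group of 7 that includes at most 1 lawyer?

Split by how many lawyers are chosen (0 through 1).
Sum: C(6,0)·C(12,7) + C(6,1)·C(12,6) = 792 + 5544 = 6336.

6336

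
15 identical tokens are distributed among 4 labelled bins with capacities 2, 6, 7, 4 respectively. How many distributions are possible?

31

Ignoring the caps, the number of non-negative solutions to x_1+…+x_4 = 15 is C(18,3) = 816.
Subtract solutions that violate a single cap (substitute x_i' = x_i − (cap_i+1)): x_1 ≥ 3 gives C(15,3) = 455; x_2 ≥ 7 gives C(11,3) = 165; x_3 ≥ 8 gives C(10,3) = 120; x_4 ≥ 5 gives C(13,3) = 286. Together 1026.
Add back pairs where two caps are both exceeded: 56 + 35 + 120 + 1 + 20 + 10 = 242.
Subtract triples: 0 + 1 + 0 + 0 = 1.
By inclusion–exclusion the count is 816 − 1026 + 242 − 1 = 31.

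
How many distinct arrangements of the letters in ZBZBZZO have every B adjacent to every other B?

Treat the 2 copies of B as a single block. The multiset to arrange is then {BB, O, Z, Z, Z, Z}, 6 items in all.
That gives (6)!/(4!) = 30 arrangements.

30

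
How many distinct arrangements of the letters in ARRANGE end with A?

360

Fix A in the last position and arrange the remaining 6 letters.
Those 6 letters have R appearing twice, giving (6)!/(2!) = 360.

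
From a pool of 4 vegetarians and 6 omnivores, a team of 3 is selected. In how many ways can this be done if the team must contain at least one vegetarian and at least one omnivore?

Total 3-person selections from all 10: C(10,3) = 120.
Selections missing a whole group: no vegetarians → C(6,3) = 20; no omnivores → C(4,3) = 4.
Both groups omitted at once is impossible, so 120 − 24 = 96.

96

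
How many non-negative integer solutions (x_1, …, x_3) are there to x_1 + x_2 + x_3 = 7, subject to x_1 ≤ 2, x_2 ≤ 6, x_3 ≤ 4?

14

By stars and bars, unrestricted non-negative solutions to x_1+…+x_3 = 7 number C(7+2,2) = 36.
Subtract solutions that violate a single cap (substitute x_i' = x_i − (cap_i+1)): x_1 ≥ 3 gives C(6,2) = 15; x_2 ≥ 7 gives C(2,2) = 1; x_3 ≥ 5 gives C(4,2) = 6. Together 22.
No two caps can be exceeded simultaneously, so the pair terms are all 0.
By inclusion–exclusion the count is 36 − 22 + 0 = 14.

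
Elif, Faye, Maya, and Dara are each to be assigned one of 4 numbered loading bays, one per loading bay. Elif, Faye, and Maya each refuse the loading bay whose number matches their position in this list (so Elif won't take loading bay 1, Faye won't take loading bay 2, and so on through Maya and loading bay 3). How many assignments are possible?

11

Let Aᵢ (for i ∈ {1, 2, 3}) be the placements that put person i in their forbidden loading bay. Any j of these fix j positions, leaving (4−j)! ways to fill the rest, and there are C(3,j) ways to pick which j.
By inclusion–exclusion, the number of valid placements is Σ_{j=0}^{3} (−1)^j C(3,j)·(4−j)!.
Computing: 24 − 18 + 6 − 1 = 11.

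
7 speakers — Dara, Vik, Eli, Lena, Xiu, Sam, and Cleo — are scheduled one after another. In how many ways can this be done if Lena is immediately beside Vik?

1440

Glue Lena and Vik into one block (2 internal orders), leaving 6 units to arrange in a row.
That gives 2 × 6! = 2 × 720 = 1440.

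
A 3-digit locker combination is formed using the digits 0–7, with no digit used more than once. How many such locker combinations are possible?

336

With no repetition, fill the 3 digits in order: 8 choices, then 7, down to 6.
That product is 8 × 7 × 6 = 336.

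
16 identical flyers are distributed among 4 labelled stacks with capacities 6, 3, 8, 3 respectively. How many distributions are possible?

Without the upper bounds there are C(19,3) = 969 ways to split 16 among 4 stacks.
Subtract solutions that violate a single cap (substitute x_i' = x_i − (cap_i+1)): x_1 ≥ 7 gives C(12,3) = 220; x_2 ≥ 4 gives C(15,3) = 455; x_3 ≥ 9 gives C(10,3) = 120; x_4 ≥ 4 gives C(15,3) = 455. Together 1250.
Add back pairs where two caps are both exceeded: 56 + 1 + 56 + 20 + 165 + 20 = 318.
Subtract triples: 0 + 4 + 0 + 0 = 4.
By inclusion–exclusion the count is 969 − 1250 + 318 − 4 = 33.

33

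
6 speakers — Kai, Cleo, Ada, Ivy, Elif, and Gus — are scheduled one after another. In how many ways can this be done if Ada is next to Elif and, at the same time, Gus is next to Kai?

Treat {Ada,Elif} as one block (2 orders) and {Gus,Kai} as another (2 orders).
That leaves 4 units to arrange: 2 × 2 × 4! = 4 × 24 = 96.

96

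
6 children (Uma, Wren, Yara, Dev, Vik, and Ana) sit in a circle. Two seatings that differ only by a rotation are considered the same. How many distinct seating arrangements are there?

Fix one person's seat to break rotational symmetry; the remaining 5 people can be arranged in (5)! = 120 ways.

120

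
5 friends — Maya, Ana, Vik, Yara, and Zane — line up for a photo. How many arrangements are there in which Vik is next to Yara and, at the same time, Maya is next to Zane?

Treat {Vik,Yara} as one block (2 orders) and {Maya,Zane} as another (2 orders).
That leaves 3 units to arrange: 2 × 2 × 3! = 4 × 6 = 24.

24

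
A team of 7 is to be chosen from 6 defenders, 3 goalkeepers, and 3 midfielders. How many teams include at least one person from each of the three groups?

Unrestricted: C(12,7) = 792 ways to pick any 7 of the 12.
Subtract selections that omit an entire group: no defenders → C(6,7) = 0; no goalkeepers → C(9,7) = 36; no midfielders → C(9,7) = 36.
Add back selections omitting two groups (i.e. drawn from a single group): C(6,7) + C(3,7) + C(3,7) = 0.
By inclusion–exclusion: 792 − 72 + 0 = 720.

720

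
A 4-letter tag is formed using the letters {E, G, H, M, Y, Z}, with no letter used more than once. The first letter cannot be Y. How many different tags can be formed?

300

The first letter has 6−1 = 5 choices (anything except Y).
The remaining 3 letters are filled from the other 5 symbols without repetition: 5 × 4 × 3 = 60.
Total: 5 × 60 = 300.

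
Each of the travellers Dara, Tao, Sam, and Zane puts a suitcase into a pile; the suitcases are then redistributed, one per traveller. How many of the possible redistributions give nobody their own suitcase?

9

This is the derangement count D_4: permutations of 4 items with no fixed point.
By inclusion–exclusion this is Σ_{j=0}^{4} (−1)^j C(4,j)·(4−j)!.
Computing: 24 − 24 + 12 − 4 + 1 = 9.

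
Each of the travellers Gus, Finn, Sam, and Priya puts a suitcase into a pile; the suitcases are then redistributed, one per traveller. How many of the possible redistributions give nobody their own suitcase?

9

Let Aᵢ be the assignments in which traveller i gets their own suitcase. We want the size of the complement of A₁∪…∪A_4.
By inclusion–exclusion this is Σ_{j=0}^{4} (−1)^j C(4,j)·(4−j)!.
Computing: 24 − 24 + 12 − 4 + 1 = 9.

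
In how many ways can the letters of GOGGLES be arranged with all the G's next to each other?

120

Treat the 3 copies of G as a single block. The multiset to arrange is then {GGG, E, L, O, S}, 5 items in all.
All 5 items are distinct, so there are (5)! = 120 arrangements.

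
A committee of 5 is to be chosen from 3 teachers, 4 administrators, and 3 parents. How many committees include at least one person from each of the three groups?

204

Total 5-person selections from all 10: C(10,5) = 252.
Selections missing a whole group: no teachers → C(7,5) = 21; no administrators → C(6,5) = 6; no parents → C(7,5) = 21.
Add back selections omitting two groups (i.e. drawn from a single group): C(3,5) + C(4,5) + C(3,5) = 0.
By inclusion–exclusion: 252 − 48 + 0 = 204.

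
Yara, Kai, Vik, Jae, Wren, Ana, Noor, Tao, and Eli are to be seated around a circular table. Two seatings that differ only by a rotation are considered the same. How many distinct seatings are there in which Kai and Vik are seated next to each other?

Treat {Kai, Vik} as one unit (2 internal orders) and seat the resulting 8 units around the table: (7)! circular arrangements.
So 2 × (7)! = 2 × 5040 = 10080.

10080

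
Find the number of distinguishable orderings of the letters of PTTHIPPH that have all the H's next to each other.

420

Treat the 2 copies of H as a single block. The multiset to arrange is then {HH, I, P, P, P, T, T}, 7 items in all.
That gives (7)!/(3!·2!) = 420 arrangements.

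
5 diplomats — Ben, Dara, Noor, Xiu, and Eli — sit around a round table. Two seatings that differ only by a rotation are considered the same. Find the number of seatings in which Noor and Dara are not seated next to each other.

12

Without the restriction there are (4)! = 24 seatings.
Seatings with Noor beside Dara: treat them as a block with 2 internal orders, giving 2 × (3)! = 12.
Subtracting, 24 − 12 = 12.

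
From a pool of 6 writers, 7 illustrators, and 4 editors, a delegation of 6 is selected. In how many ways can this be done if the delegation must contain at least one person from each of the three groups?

Unrestricted: C(17,6) = 12376 ways to pick any 6 of the 17.
Subtract selections that omit an entire group: no writers → C(11,6) = 462; no illustrators → C(10,6) = 210; no editors → C(13,6) = 1716.
Add back selections omitting two groups (i.e. drawn from a single group): C(6,6) + C(7,6) + C(4,6) = 8.
By inclusion–exclusion: 12376 − 2388 + 8 = 9996.

9996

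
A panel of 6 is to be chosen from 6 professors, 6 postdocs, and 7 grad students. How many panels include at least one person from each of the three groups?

With no constraint there are C(19,6) = 27132 possible selections.
Subtract selections that omit an entire group: no professors → C(13,6) = 1716; no postdocs → C(13,6) = 1716; no grad students → C(12,6) = 924.
Add back selections omitting two groups (i.e. drawn from a single group): C(6,6) + C(6,6) + C(7,6) = 9.
By inclusion–exclusion: 27132 − 4356 + 9 = 22785.

22785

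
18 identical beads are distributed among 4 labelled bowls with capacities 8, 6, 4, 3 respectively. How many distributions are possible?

Ignoring the caps, the number of non-negative solutions to x_1+…+x_4 = 18 is C(21,3) = 1330.
Subtract solutions that violate a single cap (substitute x_i' = x_i − (cap_i+1)): x_1 ≥ 9 gives C(12,3) = 220; x_2 ≥ 7 gives C(14,3) = 364; x_3 ≥ 5 gives C(16,3) = 560; x_4 ≥ 4 gives C(17,3) = 680. Together 1824.
Add back pairs where two caps are both exceeded: 10 + 35 + 56 + 84 + 120 + 220 = 525.
Subtract triples: 0 + 0 + 1 + 10 = 11.
By inclusion–exclusion the count is 1330 − 1824 + 525 − 11 = 20.

20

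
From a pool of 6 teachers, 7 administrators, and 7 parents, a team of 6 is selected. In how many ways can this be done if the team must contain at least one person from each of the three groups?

32340

Unrestricted: C(20,6) = 38760 ways to pick any 6 of the 20.
Selections missing a whole group: no teachers → C(14,6) = 3003; no administrators → C(13,6) = 1716; no parents → C(13,6) = 1716.
Add back selections omitting two groups (i.e. drawn from a single group): C(6,6) + C(7,6) + C(7,6) = 15.
By inclusion–exclusion: 38760 − 6435 + 15 = 32340.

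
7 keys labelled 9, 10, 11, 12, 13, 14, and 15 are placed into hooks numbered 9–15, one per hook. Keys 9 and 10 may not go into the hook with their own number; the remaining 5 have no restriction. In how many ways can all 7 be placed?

Let Aᵢ (for i ∈ {9, 10}) be the placements that put key i in its forbidden hook. Any j of these fix j positions, leaving (7−j)! ways to fill the rest, and there are C(2,j) ways to pick which j.
By inclusion–exclusion, the number of valid placements is Σ_{j=0}^{2} (−1)^j C(2,j)·(7−j)!.
Computing: 5040 − 1440 + 120 = 3720.

3720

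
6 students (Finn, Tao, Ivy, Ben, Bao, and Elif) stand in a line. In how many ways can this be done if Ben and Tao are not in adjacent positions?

There are 6! = 720 arrangements in all. If Ben and Tao are adjacent, merging them into one block gives 2·(5)! = 240 arrangements.
So 720 − 240 = 480 arrangements keep them apart.

480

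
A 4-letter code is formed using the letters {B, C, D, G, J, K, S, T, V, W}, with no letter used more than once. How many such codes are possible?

5040

With no repetition, fill the 4 letters in order: 10 choices, then 9, down to 7.
10 × 9 × 8 × 7 = 5040.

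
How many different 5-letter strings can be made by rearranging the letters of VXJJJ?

The 5 letters of VXJJJ have repeats: J appearing 3 times.
So there are 5! / (3!) = 20 distinguishable arrangements.

20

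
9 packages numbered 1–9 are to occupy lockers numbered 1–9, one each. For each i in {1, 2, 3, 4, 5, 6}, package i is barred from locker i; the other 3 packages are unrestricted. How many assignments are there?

Let Aᵢ (for 1 ≤ i ≤ 6) be the placements that put package i in its forbidden locker. Any j of these fix j positions, leaving (9−j)! ways to fill the rest, and there are C(6,j) ways to pick which j.
By inclusion–exclusion, the number of valid placements is Σ_{j=0}^{6} (−1)^j C(6,j)·(9−j)!.
Computing: 362880 − 241920 + 75600 − 14400 + 1800 − 144 + 6 = 183822.

183822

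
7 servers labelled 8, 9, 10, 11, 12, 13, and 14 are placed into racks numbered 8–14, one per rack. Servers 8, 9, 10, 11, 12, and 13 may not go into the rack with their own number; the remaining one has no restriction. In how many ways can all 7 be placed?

2119

Let Aᵢ (for 8 ≤ i ≤ 13) be the placements that put server i in its forbidden rack. Any j of these fix j positions, leaving (7−j)! ways to fill the rest, and there are C(6,j) ways to pick which j.
By inclusion–exclusion, the number of valid placements is Σ_{j=0}^{6} (−1)^j C(6,j)·(7−j)!.
Computing: 5040 − 4320 + 1800 − 480 + 90 − 12 + 1 = 2119.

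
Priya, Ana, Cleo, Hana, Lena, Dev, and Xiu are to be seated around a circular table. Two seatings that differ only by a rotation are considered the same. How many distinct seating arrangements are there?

Around a circle, 7 distinct people have 7!/7 = (6)! = 720 rotationally distinct seatings.

720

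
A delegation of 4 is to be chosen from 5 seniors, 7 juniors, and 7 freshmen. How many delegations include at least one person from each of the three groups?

With no constraint there are C(19,4) = 3876 possible selections.
Selections missing a whole group: no seniors → C(14,4) = 1001; no juniors → C(12,4) = 495; no freshmen → C(12,4) = 495.
Add back selections omitting two groups (i.e. drawn from a single group): C(5,4) + C(7,4) + C(7,4) = 75.
By inclusion–exclusion: 3876 − 1991 + 75 = 1960.

1960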